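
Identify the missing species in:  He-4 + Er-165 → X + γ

Yb-169

Conserve mass number: 4 + 165 = A + 0, so A = 169.
Conserve atomic number: 2 + 68 = Z + 0, so Z = 70.
Z = 70 is ytterbium, so the species is Yb-169.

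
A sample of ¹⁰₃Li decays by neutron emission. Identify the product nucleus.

Li-9

Neutron emission: mass number changes by -1, atomic number by +0.
A: 10 − 1 = 9; Z: 3 = 3.
Z = 3 is lithium, so the daughter is ⁹₃Li.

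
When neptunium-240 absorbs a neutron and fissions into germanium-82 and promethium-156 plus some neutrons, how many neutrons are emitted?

Conserve mass number: 241 = 82 + 156 + k, so k = 241 − 238 = 3.
Check atomic number: 93 = 32 + 61 + 0 = 93. ✓

3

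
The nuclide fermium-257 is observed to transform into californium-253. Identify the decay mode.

alpha decay

ΔA = 253 − 257 = -4; ΔZ = 98 − 100 = -2.
A drops by 4 and Z drops by 2 — the signature of alpha emission.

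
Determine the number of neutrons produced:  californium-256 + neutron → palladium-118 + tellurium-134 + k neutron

Conserve mass number: 257 = 118 + 134 + k, so k = 257 − 252 = 5.
Check atomic number: 98 = 46 + 52 + 0 = 98. ✓

5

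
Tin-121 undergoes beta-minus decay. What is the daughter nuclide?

Beta-minus decay: mass number changes by +0, atomic number by +1.
A: 121 = 121; Z: 50 + 1 = 51.
Z = 51 is antimony, so the daughter is antimony-121.

Sb-121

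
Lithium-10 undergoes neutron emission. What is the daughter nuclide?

Li-9

Neutron emission: mass number changes by -1, atomic number by +0.
A: 10 − 1 = 9; Z: 3 = 3.
Z = 3 is lithium, so the daughter is lithium-9.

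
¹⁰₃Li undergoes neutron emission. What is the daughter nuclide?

Neutron emission: mass number changes by -1, atomic number by +0.
A: 10 − 1 = 9; Z: 3 = 3.
Z = 3 is lithium, so the daughter is ⁹₃Li.

Li-9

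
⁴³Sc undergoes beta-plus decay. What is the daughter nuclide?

Ca-43

Beta-plus decay: mass number changes by +0, atomic number by -1.
A: 43 = 43; Z: 21 − 1 = 20.
Z = 20 is calcium, so the daughter is ⁴³Ca.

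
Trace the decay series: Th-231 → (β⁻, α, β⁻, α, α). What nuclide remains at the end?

Rn-219

Start: (A, Z) = (231, 90).
After β⁻: (231, 91).
After α: (227, 89).
After β⁻: (227, 90).
After α: (223, 88).
After α: (219, 86).
Z = 86 is radon.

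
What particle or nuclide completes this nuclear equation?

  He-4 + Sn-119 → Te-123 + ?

gamma ray

Conserve mass number: 4 + 119 = 123 + A, so A = 0.
Conserve atomic number: 2 + 50 = 52 + Z, so Z = 0.
A = 0 and Z = 0 is γ — a gamma ray.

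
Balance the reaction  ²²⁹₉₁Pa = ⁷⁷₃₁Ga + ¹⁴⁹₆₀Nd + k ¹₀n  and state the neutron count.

3

Conserve mass number: 229 = 77 + 149 + k, so k = 229 − 226 = 3.
Check atomic number: 91 = 31 + 60 + 0 = 91. ✓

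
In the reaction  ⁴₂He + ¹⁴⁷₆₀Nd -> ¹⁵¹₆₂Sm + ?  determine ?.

gamma ray

Conserve mass number: 4 + 147 = 151 + A, so A = 0.
Conserve atomic number: 2 + 60 = 62 + Z, so Z = 0.
A = 0 and Z = 0 is ⁰₀γ — a gamma ray.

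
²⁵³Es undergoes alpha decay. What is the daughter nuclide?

Alpha decay: mass number changes by -4, atomic number by -2.
A: 253 − 4 = 249; Z: 99 − 2 = 97.
Z = 97 is berkelium, so the daughter is ²⁴⁹Bk.

Bk-249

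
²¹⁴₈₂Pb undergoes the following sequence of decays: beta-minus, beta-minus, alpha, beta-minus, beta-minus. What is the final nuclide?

Po-210

Start: (A, Z) = (214, 82).
After β⁻: (214, 83).
After β⁻: (214, 84).
After α: (210, 82).
After β⁻: (210, 83).
After β⁻: (210, 84).
Z = 84 is polonium.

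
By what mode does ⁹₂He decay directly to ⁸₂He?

ΔA = 8 − 9 = -1; ΔZ = 2 − 2 = +0.
A drops by 1 with Z unchanged — a neutron was emitted.

neutron emission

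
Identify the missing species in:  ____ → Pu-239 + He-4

Cm-243

Conserve mass number: A = 239 + 4, so A = 243.
Conserve atomic number: Z = 94 + 2, so Z = 96.
Z = 96 is curium, so the species is Cm-243.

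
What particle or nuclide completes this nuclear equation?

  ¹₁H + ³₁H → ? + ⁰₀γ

He-4

Conserve mass number: 1 + 3 = A + 0, so A = 4.
Conserve atomic number: 1 + 1 = Z + 0, so Z = 2.
A = 4 and Z = 2 is ⁴₂He — an alpha particle.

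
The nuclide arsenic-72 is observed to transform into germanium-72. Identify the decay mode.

beta-plus decay or electron capture

ΔA = 72 − 72 = 0; ΔZ = 32 − 33 = -1.
A is unchanged and Z drops by 1 — a proton has become a neutron (β⁺ emission or electron capture).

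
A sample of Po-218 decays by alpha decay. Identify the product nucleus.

Alpha decay: mass number changes by -4, atomic number by -2.
A: 218 − 4 = 214; Z: 84 − 2 = 82.
Z = 82 is lead, so the daughter is Pb-214.

Pb-214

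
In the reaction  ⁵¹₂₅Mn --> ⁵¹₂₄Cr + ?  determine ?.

Conserve mass number: 51 = 51 + A, so A = 0.
Conserve atomic number: 25 = 24 + Z, so Z = 1.
A = 0 and Z = 1 is ⁰₁e — a positron.

positron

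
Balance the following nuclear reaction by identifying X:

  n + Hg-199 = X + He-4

Conserve mass number: 1 + 199 = A + 4, so A = 196.
Conserve atomic number: 0 + 80 = Z + 2, so Z = 78.
Z = 78 is platinum, so the species is Pt-196.

Pt-196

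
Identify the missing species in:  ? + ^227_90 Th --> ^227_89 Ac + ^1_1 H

neutron

Conserve mass number: A + 227 = 227 + 1, so A = 1.
Conserve atomic number: Z + 90 = 89 + 1, so Z = 0.
A = 1 and Z = 0 is ^1_0 n — a neutron.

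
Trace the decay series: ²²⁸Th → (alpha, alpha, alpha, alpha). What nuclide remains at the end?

Start: (A, Z) = (228, 90).
After α: (224, 88).
After α: (220, 86).
After α: (216, 84).
After α: (212, 82).
Z = 82 is lead.

Pb-212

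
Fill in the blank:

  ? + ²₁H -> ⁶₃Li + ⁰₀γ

Conserve mass number: A + 2 = 6 + 0, so A = 4.
Conserve atomic number: Z + 1 = 3 + 0, so Z = 2.
A = 4 and Z = 2 is ⁴₂He — an alpha particle.

alpha particle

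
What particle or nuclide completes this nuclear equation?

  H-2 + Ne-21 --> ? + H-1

Ne-22

Conserve mass number: 2 + 21 = A + 1, so A = 22.
Conserve atomic number: 1 + 10 = Z + 1, so Z = 10.
Z = 10 is neon, so the species is Ne-22.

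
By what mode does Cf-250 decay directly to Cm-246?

ΔA = 246 − 250 = -4; ΔZ = 96 − 98 = -2.
A drops by 4 and Z drops by 2 — the signature of alpha emission.

alpha decay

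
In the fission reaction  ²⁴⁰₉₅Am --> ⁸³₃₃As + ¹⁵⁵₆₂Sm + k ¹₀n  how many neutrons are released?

Conserve mass number: 240 = 83 + 155 + k, so k = 240 − 238 = 2.
Check atomic number: 95 = 33 + 62 + 0 = 95. ✓

2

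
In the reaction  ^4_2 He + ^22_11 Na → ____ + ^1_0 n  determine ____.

Al-25

Conserve mass number: 4 + 22 = A + 1, so A = 25.
Conserve atomic number: 2 + 11 = Z + 0, so Z = 13.
Z = 13 is aluminium, so the species is ^25_13 Al.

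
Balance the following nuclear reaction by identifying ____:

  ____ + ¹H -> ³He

Conserve mass number: A + 1 = 3, so A = 2.
Conserve atomic number: Z + 1 = 2, so Z = 1.
A = 2 and Z = 1 is ²H — a deuteron.

deuteron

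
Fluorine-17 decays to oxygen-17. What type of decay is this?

ΔA = 17 − 17 = 0; ΔZ = 8 − 9 = -1.
A is unchanged and Z drops by 1 — a proton has become a neutron (β⁺ emission or electron capture).

beta-plus decay or electron capture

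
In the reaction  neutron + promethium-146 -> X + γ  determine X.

Conserve mass number: 1 + 146 = A + 0, so A = 147.
Conserve atomic number: 0 + 61 = Z + 0, so Z = 61.
Z = 61 is promethium, so the species is promethium-147.

Pm-147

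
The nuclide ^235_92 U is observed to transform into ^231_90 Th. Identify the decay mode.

alpha decay

ΔA = 231 − 235 = -4; ΔZ = 90 − 92 = -2.
A drops by 4 and Z drops by 2 — the signature of alpha emission.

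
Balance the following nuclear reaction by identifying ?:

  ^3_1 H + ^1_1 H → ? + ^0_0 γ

Conserve mass number: 3 + 1 = A + 0, so A = 4.
Conserve atomic number: 1 + 1 = Z + 0, so Z = 2.
A = 4 and Z = 2 is ^4_2 He — an alpha particle.

He-4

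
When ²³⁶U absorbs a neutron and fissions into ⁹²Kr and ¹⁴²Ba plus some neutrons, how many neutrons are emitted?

Conserve mass number: 237 = 92 + 142 + k, so k = 237 − 234 = 3.
Check atomic number: 92 = 36 + 56 + 0 = 92. ✓

3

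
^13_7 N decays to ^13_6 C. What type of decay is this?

beta-plus decay or electron capture

ΔA = 13 − 13 = 0; ΔZ = 6 − 7 = -1.
A is unchanged and Z drops by 1 — a proton has become a neutron (β⁺ emission or electron capture).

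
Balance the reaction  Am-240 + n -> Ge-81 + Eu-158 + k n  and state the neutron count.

Conserve mass number: 241 = 81 + 158 + k, so k = 241 − 239 = 2.
Check atomic number: 95 = 32 + 63 + 0 = 95. ✓

2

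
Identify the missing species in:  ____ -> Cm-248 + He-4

Conserve mass number: A = 248 + 4, so A = 252.
Conserve atomic number: Z = 96 + 2, so Z = 98.
Z = 98 is californium, so the species is Cf-252.

Cf-252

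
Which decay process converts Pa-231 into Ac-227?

ΔA = 227 − 231 = -4; ΔZ = 89 − 91 = -2.
A drops by 4 and Z drops by 2 — the signature of alpha emission.

alpha decay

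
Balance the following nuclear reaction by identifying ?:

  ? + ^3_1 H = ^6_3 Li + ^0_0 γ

Conserve mass number: A + 3 = 6 + 0, so A = 3.
Conserve atomic number: Z + 1 = 3 + 0, so Z = 2.
Z = 2 is helium, so the species is ^3_2 He.

He-3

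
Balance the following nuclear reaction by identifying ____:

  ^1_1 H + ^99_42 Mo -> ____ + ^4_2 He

Nb-96

Conserve mass number: 1 + 99 = A + 4, so A = 96.
Conserve atomic number: 1 + 42 = Z + 2, so Z = 41.
Z = 41 is niobium, so the species is ^96_41 Nb.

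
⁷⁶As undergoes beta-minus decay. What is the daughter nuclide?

Beta-minus decay: mass number changes by +0, atomic number by +1.
A: 76 = 76; Z: 33 + 1 = 34.
Z = 34 is selenium, so the daughter is ⁷⁶Se.

Se-76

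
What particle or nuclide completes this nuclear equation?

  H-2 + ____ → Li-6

Conserve mass number: 2 + A = 6, so A = 4.
Conserve atomic number: 1 + Z = 3, so Z = 2.
A = 4 and Z = 2 is He-4 — an alpha particle.

alpha particle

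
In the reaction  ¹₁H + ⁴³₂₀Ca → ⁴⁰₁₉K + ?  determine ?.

alpha particle

Conserve mass number: 1 + 43 = 40 + A, so A = 4.
Conserve atomic number: 1 + 20 = 19 + Z, so Z = 2.
A = 4 and Z = 2 is ⁴₂He — an alpha particle.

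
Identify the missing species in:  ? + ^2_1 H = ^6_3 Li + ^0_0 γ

alpha particle

Conserve mass number: A + 2 = 6 + 0, so A = 4.
Conserve atomic number: Z + 1 = 3 + 0, so Z = 2.
A = 4 and Z = 2 is ^4_2 He — an alpha particle.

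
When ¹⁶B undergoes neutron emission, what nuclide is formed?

Neutron emission: mass number changes by -1, atomic number by +0.
A: 16 − 1 = 15; Z: 5 = 5.
Z = 5 is boron, so the daughter is ¹⁵B.

B-15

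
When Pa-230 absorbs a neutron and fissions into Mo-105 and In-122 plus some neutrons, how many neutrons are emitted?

Conserve mass number: 231 = 105 + 122 + k, so k = 231 − 227 = 4.
Check atomic number: 91 = 42 + 49 + 0 = 91. ✓

4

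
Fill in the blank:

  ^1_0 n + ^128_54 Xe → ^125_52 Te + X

Conserve mass number: 1 + 128 = 125 + A, so A = 4.
Conserve atomic number: 0 + 54 = 52 + Z, so Z = 2.
A = 4 and Z = 2 is ^4_2 He — an alpha particle.

alpha particle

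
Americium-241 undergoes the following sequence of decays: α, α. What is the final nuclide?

Pa-233

Start: (A, Z) = (241, 95).
After α: (237, 93).
After α: (233, 91).
Z = 91 is protactinium.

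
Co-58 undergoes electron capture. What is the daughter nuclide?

Fe-58

Electron capture: mass number changes by +0, atomic number by -1.
A: 58 = 58; Z: 27 − 1 = 26.
Z = 26 is iron, so the daughter is Fe-58.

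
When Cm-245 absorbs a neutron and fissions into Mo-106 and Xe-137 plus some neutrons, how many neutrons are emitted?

3

Conserve mass number: 246 = 106 + 137 + k, so k = 246 − 243 = 3.
Check atomic number: 96 = 42 + 54 + 0 = 96. ✓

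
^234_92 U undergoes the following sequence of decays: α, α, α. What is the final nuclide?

Start: (A, Z) = (234, 92).
After α: (230, 90).
After α: (226, 88).
After α: (222, 86).
Z = 86 is radon.

Rn-222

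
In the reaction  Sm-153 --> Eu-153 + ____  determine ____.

beta-minus particle

Conserve mass number: 153 = 153 + A, so A = 0.
Conserve atomic number: 62 = 63 + Z, so Z = -1.
A = 0 and Z = -1 is e⁻ — a beta-minus particle.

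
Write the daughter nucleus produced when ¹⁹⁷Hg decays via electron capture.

Electron capture: mass number changes by +0, atomic number by -1.
A: 197 = 197; Z: 80 − 1 = 79.
Z = 79 is gold, so the daughter is ¹⁹⁷Au.

Au-197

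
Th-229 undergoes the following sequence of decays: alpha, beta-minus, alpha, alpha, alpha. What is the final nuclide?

Start: (A, Z) = (229, 90).
After α: (225, 88).
After β⁻: (225, 89).
After α: (221, 87).
After α: (217, 85).
After α: (213, 83).
Z = 83 is bismuth.

Bi-213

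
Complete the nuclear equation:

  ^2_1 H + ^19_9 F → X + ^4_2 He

Conserve mass number: 2 + 19 = A + 4, so A = 17.
Conserve atomic number: 1 + 9 = Z + 2, so Z = 8.
Z = 8 is oxygen, so the species is ^17_8 O.

O-17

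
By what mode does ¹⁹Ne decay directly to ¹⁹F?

beta-plus decay or electron capture

ΔA = 19 − 19 = 0; ΔZ = 9 − 10 = -1.
A is unchanged and Z drops by 1 — a proton has become a neutron (β⁺ emission or electron capture).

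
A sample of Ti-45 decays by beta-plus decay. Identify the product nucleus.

Sc-45

Beta-plus decay: mass number changes by +0, atomic number by -1.
A: 45 = 45; Z: 22 − 1 = 21.
Z = 21 is scandium, so the daughter is Sc-45.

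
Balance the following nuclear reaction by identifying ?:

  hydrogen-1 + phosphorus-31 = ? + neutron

S-31

Conserve mass number: 1 + 31 = A + 1, so A = 31.
Conserve atomic number: 1 + 15 = Z + 0, so Z = 16.
Z = 16 is sulfur, so the species is sulfur-31.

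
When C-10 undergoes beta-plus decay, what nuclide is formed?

Beta-plus decay: mass number changes by +0, atomic number by -1.
A: 10 = 10; Z: 6 − 1 = 5.
Z = 5 is boron, so the daughter is B-10.

B-10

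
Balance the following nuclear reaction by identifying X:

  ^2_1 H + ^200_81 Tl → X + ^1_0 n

Pb-201

Conserve mass number: 2 + 200 = A + 1, so A = 201.
Conserve atomic number: 1 + 81 = Z + 0, so Z = 82.
Z = 82 is lead, so the species is ^201_82 Pb.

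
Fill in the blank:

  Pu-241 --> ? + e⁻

Am-241

Conserve mass number: 241 = A + 0, so A = 241.
Conserve atomic number: 94 = Z − 1, so Z = 95.
Z = 95 is americium, so the species is Am-241.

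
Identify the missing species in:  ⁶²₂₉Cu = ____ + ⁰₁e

Conserve mass number: 62 = A + 0, so A = 62.
Conserve atomic number: 29 = Z + 1, so Z = 28.
Z = 28 is nickel, so the species is ⁶²₂₈Ni.

Ni-62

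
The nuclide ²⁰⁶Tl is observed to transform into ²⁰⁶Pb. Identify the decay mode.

ΔA = 206 − 206 = 0; ΔZ = 82 − 81 = +1.
A is unchanged and Z rises by 1 — a neutron has become a proton (β⁻ decay).

beta-minus decay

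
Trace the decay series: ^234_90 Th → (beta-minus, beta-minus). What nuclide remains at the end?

Start: (A, Z) = (234, 90).
After β⁻: (234, 91).
After β⁻: (234, 92).
Z = 92 is uranium.

U-234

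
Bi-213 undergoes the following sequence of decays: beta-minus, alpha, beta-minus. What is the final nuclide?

Start: (A, Z) = (213, 83).
After β⁻: (213, 84).
After α: (209, 82).
After β⁻: (209, 83).
Z = 83 is bismuth.

Bi-209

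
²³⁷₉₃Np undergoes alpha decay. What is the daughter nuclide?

Pa-233

Alpha decay: mass number changes by -4, atomic number by -2.
A: 237 − 4 = 233; Z: 93 − 2 = 91.
Z = 91 is protactinium, so the daughter is ²³³₉₁Pa.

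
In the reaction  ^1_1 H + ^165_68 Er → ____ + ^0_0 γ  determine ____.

Tm-166

Conserve mass number: 1 + 165 = A + 0, so A = 166.
Conserve atomic number: 1 + 68 = Z + 0, so Z = 69.
Z = 69 is thulium, so the species is ^166_69 Tm.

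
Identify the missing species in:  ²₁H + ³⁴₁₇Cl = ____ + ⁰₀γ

Ar-36

Conserve mass number: 2 + 34 = A + 0, so A = 36.
Conserve atomic number: 1 + 17 = Z + 0, so Z = 18.
Z = 18 is argon, so the species is ³⁶₁₈Ar.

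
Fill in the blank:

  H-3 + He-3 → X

Conserve mass number: 3 + 3 = A, so A = 6.
Conserve atomic number: 1 + 2 = Z, so Z = 3.
Z = 3 is lithium, so the species is Li-6.

Li-6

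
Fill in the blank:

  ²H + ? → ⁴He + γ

Conserve mass number: 2 + A = 4 + 0, so A = 2.
Conserve atomic number: 1 + Z = 2 + 0, so Z = 1.
A = 2 and Z = 1 is ²H — a deuteron.

deuteron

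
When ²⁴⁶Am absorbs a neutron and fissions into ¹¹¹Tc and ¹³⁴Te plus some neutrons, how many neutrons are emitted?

2

Conserve mass number: 247 = 111 + 134 + k, so k = 247 − 245 = 2.
Check atomic number: 95 = 43 + 52 + 0 = 95. ✓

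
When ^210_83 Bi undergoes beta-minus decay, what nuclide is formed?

Po-210

Beta-minus decay: mass number changes by +0, atomic number by +1.
A: 210 = 210; Z: 83 + 1 = 84.
Z = 84 is polonium, so the daughter is ^210_84 Po.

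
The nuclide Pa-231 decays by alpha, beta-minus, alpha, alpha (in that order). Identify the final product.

Start: (A, Z) = (231, 91).
After α: (227, 89).
After β⁻: (227, 90).
After α: (223, 88).
After α: (219, 86).
Z = 86 is radon.

Rn-219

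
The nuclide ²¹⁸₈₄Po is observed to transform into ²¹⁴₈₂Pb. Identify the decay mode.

ΔA = 214 − 218 = -4; ΔZ = 82 − 84 = -2.
A drops by 4 and Z drops by 2 — the signature of alpha emission.

alpha decay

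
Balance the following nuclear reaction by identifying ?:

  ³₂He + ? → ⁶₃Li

triton

Conserve mass number: 3 + A = 6, so A = 3.
Conserve atomic number: 2 + Z = 3, so Z = 1.
A = 3 and Z = 1 is ³₁H — a triton.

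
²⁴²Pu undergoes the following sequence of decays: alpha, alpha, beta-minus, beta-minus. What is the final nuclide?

U-234

Start: (A, Z) = (242, 94).
After α: (238, 92).
After α: (234, 90).
After β⁻: (234, 91).
After β⁻: (234, 92).
Z = 92 is uranium.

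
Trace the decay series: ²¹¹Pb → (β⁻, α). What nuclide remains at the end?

Start: (A, Z) = (211, 82).
After β⁻: (211, 83).
After α: (207, 81).
Z = 81 is thallium.

Tl-207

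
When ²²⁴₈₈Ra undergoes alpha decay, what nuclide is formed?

Rn-220

Alpha decay: mass number changes by -4, atomic number by -2.
A: 224 − 4 = 220; Z: 88 − 2 = 86.
Z = 86 is radon, so the daughter is ²²⁰₈₆Rn.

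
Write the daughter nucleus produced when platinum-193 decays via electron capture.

Ir-193

Electron capture: mass number changes by +0, atomic number by -1.
A: 193 = 193; Z: 78 − 1 = 77.
Z = 77 is iridium, so the daughter is iridium-193.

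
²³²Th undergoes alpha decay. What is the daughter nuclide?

Ra-228

Alpha decay: mass number changes by -4, atomic number by -2.
A: 232 − 4 = 228; Z: 90 − 2 = 88.
Z = 88 is radium, so the daughter is ²²⁸Ra.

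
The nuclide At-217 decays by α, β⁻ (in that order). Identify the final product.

Start: (A, Z) = (217, 85).
After α: (213, 83).
After β⁻: (213, 84).
Z = 84 is polonium.

Po-213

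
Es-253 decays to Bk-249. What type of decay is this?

alpha decay

ΔA = 249 − 253 = -4; ΔZ = 97 − 99 = -2.
A drops by 4 and Z drops by 2 — the signature of alpha emission.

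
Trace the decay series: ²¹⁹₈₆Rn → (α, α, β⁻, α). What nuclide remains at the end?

Start: (A, Z) = (219, 86).
After α: (215, 84).
After α: (211, 82).
After β⁻: (211, 83).
After α: (207, 81).
Z = 81 is thallium.

Tl-207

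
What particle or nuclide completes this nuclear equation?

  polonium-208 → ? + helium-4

Conserve mass number: 208 = A + 4, so A = 204.
Conserve atomic number: 84 = Z + 2, so Z = 82.
Z = 82 is lead, so the species is lead-204.

Pb-204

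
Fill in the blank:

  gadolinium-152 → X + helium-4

Sm-148

Conserve mass number: 152 = A + 4, so A = 148.
Conserve atomic number: 64 = Z + 2, so Z = 62.
Z = 62 is samarium, so the species is samarium-148.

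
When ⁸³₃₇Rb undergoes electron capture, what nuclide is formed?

Electron capture: mass number changes by +0, atomic number by -1.
A: 83 = 83; Z: 37 − 1 = 36.
Z = 36 is krypton, so the daughter is ⁸³₃₆Kr.

Kr-83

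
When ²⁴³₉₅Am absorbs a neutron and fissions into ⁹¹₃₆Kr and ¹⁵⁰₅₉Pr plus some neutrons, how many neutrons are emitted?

3

Conserve mass number: 244 = 91 + 150 + k, so k = 244 − 241 = 3.
Check atomic number: 95 = 36 + 59 + 0 = 95. ✓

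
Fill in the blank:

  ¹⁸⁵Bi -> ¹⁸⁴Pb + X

proton

Conserve mass number: 185 = 184 + A, so A = 1.
Conserve atomic number: 83 = 82 + Z, so Z = 1.
A = 1 and Z = 1 is ¹H — a proton.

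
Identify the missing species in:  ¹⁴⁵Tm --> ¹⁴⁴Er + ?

proton

Conserve mass number: 145 = 144 + A, so A = 1.
Conserve atomic number: 69 = 68 + Z, so Z = 1.
A = 1 and Z = 1 is ¹H — a proton.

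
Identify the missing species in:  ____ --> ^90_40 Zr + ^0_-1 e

Conserve mass number: A = 90 + 0, so A = 90.
Conserve atomic number: Z = 40 − 1, so Z = 39.
Z = 39 is yttrium, so the species is ^90_39 Y.

Y-90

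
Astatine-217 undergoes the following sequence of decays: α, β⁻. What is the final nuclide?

Start: (A, Z) = (217, 85).
After α: (213, 83).
After β⁻: (213, 84).
Z = 84 is polonium.

Po-213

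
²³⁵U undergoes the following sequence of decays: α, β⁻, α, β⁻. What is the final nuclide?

Start: (A, Z) = (235, 92).
After α: (231, 90).
After β⁻: (231, 91).
After α: (227, 89).
After β⁻: (227, 90).
Z = 90 is thorium.

Th-227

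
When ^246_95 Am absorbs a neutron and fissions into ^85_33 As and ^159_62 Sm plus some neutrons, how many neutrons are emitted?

Conserve mass number: 247 = 85 + 159 + k, so k = 247 − 244 = 3.
Check atomic number: 95 = 33 + 62 + 0 = 95. ✓

3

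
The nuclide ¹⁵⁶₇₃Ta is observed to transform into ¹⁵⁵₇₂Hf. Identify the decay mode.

proton emission

ΔA = 155 − 156 = -1; ΔZ = 72 − 73 = -1.
A drops by 1 and Z drops by 1 — a proton was emitted.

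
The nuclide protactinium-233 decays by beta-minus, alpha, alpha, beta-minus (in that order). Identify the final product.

Ac-225

Start: (A, Z) = (233, 91).
After β⁻: (233, 92).
After α: (229, 90).
After α: (225, 88).
After β⁻: (225, 89).
Z = 89 is actinium.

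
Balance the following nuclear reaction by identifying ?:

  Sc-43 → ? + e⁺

Conserve mass number: 43 = A + 0, so A = 43.
Conserve atomic number: 21 = Z + 1, so Z = 20.
Z = 20 is calcium, so the species is Ca-43.

Ca-43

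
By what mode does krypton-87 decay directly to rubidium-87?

beta-minus decay

ΔA = 87 − 87 = 0; ΔZ = 37 − 36 = +1.
A is unchanged and Z rises by 1 — a neutron has become a proton (β⁻ decay).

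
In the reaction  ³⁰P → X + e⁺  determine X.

Si-30

Conserve mass number: 30 = A + 0, so A = 30.
Conserve atomic number: 15 = Z + 1, so Z = 14.
Z = 14 is silicon, so the species is ³⁰Si.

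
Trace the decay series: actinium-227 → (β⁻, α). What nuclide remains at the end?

Start: (A, Z) = (227, 89).
After β⁻: (227, 90).
After α: (223, 88).
Z = 88 is radium.

Ra-223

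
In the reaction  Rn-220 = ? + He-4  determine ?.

Po-216

Conserve mass number: 220 = A + 4, so A = 216.
Conserve atomic number: 86 = Z + 2, so Z = 84.
Z = 84 is polonium, so the species is Po-216.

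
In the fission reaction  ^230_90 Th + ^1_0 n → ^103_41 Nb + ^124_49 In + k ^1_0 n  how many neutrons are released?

4

Conserve mass number: 231 = 103 + 124 + k, so k = 231 − 227 = 4.
Check atomic number: 90 = 41 + 49 + 0 = 90. ✓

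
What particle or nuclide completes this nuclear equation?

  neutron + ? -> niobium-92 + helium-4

Conserve mass number: 1 + A = 92 + 4, so A = 95.
Conserve atomic number: 0 + Z = 41 + 2, so Z = 43.
Z = 43 is technetium, so the species is technetium-95.

Tc-95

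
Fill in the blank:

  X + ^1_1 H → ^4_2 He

Conserve mass number: A + 1 = 4, so A = 3.
Conserve atomic number: Z + 1 = 2, so Z = 1.
A = 3 and Z = 1 is ^3_1 H — a triton.

triton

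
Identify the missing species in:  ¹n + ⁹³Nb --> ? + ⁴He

Y-90

Conserve mass number: 1 + 93 = A + 4, so A = 90.
Conserve atomic number: 0 + 41 = Z + 2, so Z = 39.
Z = 39 is yttrium, so the species is ⁹⁰Y.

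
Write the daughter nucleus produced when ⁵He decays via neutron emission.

He-4

Neutron emission: mass number changes by -1, atomic number by +0.
A: 5 − 1 = 4; Z: 2 = 2.
Z = 2 is helium, so the daughter is ⁴He.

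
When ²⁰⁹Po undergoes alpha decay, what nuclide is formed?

Alpha decay: mass number changes by -4, atomic number by -2.
A: 209 − 4 = 205; Z: 84 − 2 = 82.
Z = 82 is lead, so the daughter is ²⁰⁵Pb.

Pb-205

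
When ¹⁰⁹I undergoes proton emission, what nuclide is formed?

Proton emission: mass number changes by -1, atomic number by -1.
A: 109 − 1 = 108; Z: 53 − 1 = 52.
Z = 52 is tellurium, so the daughter is ¹⁰⁸Te.

Te-108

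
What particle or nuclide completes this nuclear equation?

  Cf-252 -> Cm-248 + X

alpha particle

Conserve mass number: 252 = 248 + A, so A = 4.
Conserve atomic number: 98 = 96 + Z, so Z = 2.
A = 4 and Z = 2 is He-4 — an alpha particle.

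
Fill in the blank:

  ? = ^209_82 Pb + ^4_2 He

Po-213

Conserve mass number: A = 209 + 4, so A = 213.
Conserve atomic number: Z = 82 + 2, so Z = 84.
Z = 84 is polonium, so the species is ^213_84 Po.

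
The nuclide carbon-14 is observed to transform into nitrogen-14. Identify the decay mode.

ΔA = 14 − 14 = 0; ΔZ = 7 − 6 = +1.
A is unchanged and Z rises by 1 — a neutron has become a proton (β⁻ decay).

beta-minus decay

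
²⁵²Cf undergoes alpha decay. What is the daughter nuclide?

Cm-248

Alpha decay: mass number changes by -4, atomic number by -2.
A: 252 − 4 = 248; Z: 98 − 2 = 96.
Z = 96 is curium, so the daughter is ²⁴⁸Cm.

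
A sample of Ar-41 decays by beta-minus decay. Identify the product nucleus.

Beta-minus decay: mass number changes by +0, atomic number by +1.
A: 41 = 41; Z: 18 + 1 = 19.
Z = 19 is potassium, so the daughter is K-41.

K-41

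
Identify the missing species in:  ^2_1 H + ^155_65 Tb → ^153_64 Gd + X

alpha particle

Conserve mass number: 2 + 155 = 153 + A, so A = 4.
Conserve atomic number: 1 + 65 = 64 + Z, so Z = 2.
A = 4 and Z = 2 is ^4_2 He — an alpha particle.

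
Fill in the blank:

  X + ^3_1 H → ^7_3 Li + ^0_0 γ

alpha particle

Conserve mass number: A + 3 = 7 + 0, so A = 4.
Conserve atomic number: Z + 1 = 3 + 0, so Z = 2.
A = 4 and Z = 2 is ^4_2 He — an alpha particle.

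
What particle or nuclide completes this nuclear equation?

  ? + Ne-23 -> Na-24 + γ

Conserve mass number: A + 23 = 24 + 0, so A = 1.
Conserve atomic number: Z + 10 = 11 + 0, so Z = 1.
A = 1 and Z = 1 is H-1 — a proton.

proton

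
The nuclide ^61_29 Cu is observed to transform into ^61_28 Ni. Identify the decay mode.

ΔA = 61 − 61 = 0; ΔZ = 28 − 29 = -1.
A is unchanged and Z drops by 1 — a proton has become a neutron (β⁺ emission or electron capture).

beta-plus decay or electron capture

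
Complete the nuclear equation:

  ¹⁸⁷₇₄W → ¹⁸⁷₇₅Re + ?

beta-minus particle

Conserve mass number: 187 = 187 + A, so A = 0.
Conserve atomic number: 74 = 75 + Z, so Z = -1.
A = 0 and Z = -1 is ⁰₋₁e — a beta-minus particle.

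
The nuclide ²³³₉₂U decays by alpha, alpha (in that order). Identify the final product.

Ra-225

Start: (A, Z) = (233, 92).
After α: (229, 90).
After α: (225, 88).
Z = 88 is radium.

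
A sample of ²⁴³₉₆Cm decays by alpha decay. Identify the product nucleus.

Alpha decay: mass number changes by -4, atomic number by -2.
A: 243 − 4 = 239; Z: 96 − 2 = 94.
Z = 94 is plutonium, so the daughter is ²³⁹₉₄Pu.

Pu-239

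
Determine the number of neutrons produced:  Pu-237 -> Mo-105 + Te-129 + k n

Conserve mass number: 237 = 105 + 129 + k, so k = 237 − 234 = 3.
Check atomic number: 94 = 42 + 52 + 0 = 94. ✓

3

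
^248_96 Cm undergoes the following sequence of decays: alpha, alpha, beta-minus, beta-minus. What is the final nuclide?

Start: (A, Z) = (248, 96).
After α: (244, 94).
After α: (240, 92).
After β⁻: (240, 93).
After β⁻: (240, 94).
Z = 94 is plutonium.

Pu-240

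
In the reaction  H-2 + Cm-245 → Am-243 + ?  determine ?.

Conserve mass number: 2 + 245 = 243 + A, so A = 4.
Conserve atomic number: 1 + 96 = 95 + Z, so Z = 2.
A = 4 and Z = 2 is He-4 — an alpha particle.

alpha particle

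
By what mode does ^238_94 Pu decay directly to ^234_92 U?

ΔA = 234 − 238 = -4; ΔZ = 92 − 94 = -2.
A drops by 4 and Z drops by 2 — the signature of alpha emission.

alpha decay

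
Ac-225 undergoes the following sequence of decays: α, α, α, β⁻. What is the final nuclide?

Po-213

Start: (A, Z) = (225, 89).
After α: (221, 87).
After α: (217, 85).
After α: (213, 83).
After β⁻: (213, 84).
Z = 84 is polonium.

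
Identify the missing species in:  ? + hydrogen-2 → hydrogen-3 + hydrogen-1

deuteron

Conserve mass number: A + 2 = 3 + 1, so A = 2.
Conserve atomic number: Z + 1 = 1 + 1, so Z = 1.
A = 2 and Z = 1 is hydrogen-2 — a deuteron.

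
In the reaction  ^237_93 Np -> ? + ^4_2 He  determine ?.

Conserve mass number: 237 = A + 4, so A = 233.
Conserve atomic number: 93 = Z + 2, so Z = 91.
Z = 91 is protactinium, so the species is ^233_91 Pa.

Pa-233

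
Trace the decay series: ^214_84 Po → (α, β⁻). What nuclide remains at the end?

Bi-210

Start: (A, Z) = (214, 84).
After α: (210, 82).
After β⁻: (210, 83).
Z = 83 is bismuth.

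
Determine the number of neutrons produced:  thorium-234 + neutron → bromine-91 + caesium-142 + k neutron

2

Conserve mass number: 235 = 91 + 142 + k, so k = 235 − 233 = 2.
Check atomic number: 90 = 35 + 55 + 0 = 90. ✓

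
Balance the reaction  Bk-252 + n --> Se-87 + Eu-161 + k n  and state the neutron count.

Conserve mass number: 253 = 87 + 161 + k, so k = 253 − 248 = 5.
Check atomic number: 97 = 34 + 63 + 0 = 97. ✓

5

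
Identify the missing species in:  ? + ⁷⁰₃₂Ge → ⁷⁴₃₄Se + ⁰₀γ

alpha particle

Conserve mass number: A + 70 = 74 + 0, so A = 4.
Conserve atomic number: Z + 32 = 34 + 0, so Z = 2.
A = 4 and Z = 2 is ⁴₂He — an alpha particle.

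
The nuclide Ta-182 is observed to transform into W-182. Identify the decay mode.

ΔA = 182 − 182 = 0; ΔZ = 74 − 73 = +1.
A is unchanged and Z rises by 1 — a neutron has become a proton (β⁻ decay).

beta-minus decay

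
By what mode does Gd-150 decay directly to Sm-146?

alpha decay

ΔA = 146 − 150 = -4; ΔZ = 62 − 64 = -2.
A drops by 4 and Z drops by 2 — the signature of alpha emission.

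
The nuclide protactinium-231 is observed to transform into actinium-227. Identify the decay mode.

ΔA = 227 − 231 = -4; ΔZ = 89 − 91 = -2.
A drops by 4 and Z drops by 2 — the signature of alpha emission.

alpha decay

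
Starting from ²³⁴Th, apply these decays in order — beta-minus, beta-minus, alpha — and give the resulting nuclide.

Start: (A, Z) = (234, 90).
After β⁻: (234, 91).
After β⁻: (234, 92).
After α: (230, 90).
Z = 90 is thorium.

Th-230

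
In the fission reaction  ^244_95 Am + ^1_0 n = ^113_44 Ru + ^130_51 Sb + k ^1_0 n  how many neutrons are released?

2

Conserve mass number: 245 = 113 + 130 + k, so k = 245 − 243 = 2.
Check atomic number: 95 = 44 + 51 + 0 = 95. ✓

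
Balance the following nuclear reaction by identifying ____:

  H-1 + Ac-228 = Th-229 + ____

gamma ray

Conserve mass number: 1 + 228 = 229 + A, so A = 0.
Conserve atomic number: 1 + 89 = 90 + Z, so Z = 0.
A = 0 and Z = 0 is γ — a gamma ray.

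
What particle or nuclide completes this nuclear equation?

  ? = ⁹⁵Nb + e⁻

Zr-95

Conserve mass number: A = 95 + 0, so A = 95.
Conserve atomic number: Z = 41 − 1, so Z = 40.
Z = 40 is zirconium, so the species is ⁹⁵Zr.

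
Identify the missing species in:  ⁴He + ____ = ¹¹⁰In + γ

Conserve mass number: 4 + A = 110 + 0, so A = 106.
Conserve atomic number: 2 + Z = 49 + 0, so Z = 47.
Z = 47 is silver, so the species is ¹⁰⁶Ag.

Ag-106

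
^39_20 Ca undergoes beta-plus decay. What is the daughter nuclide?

K-39

Beta-plus decay: mass number changes by +0, atomic number by -1.
A: 39 = 39; Z: 20 − 1 = 19.
Z = 19 is potassium, so the daughter is ^39_19 K.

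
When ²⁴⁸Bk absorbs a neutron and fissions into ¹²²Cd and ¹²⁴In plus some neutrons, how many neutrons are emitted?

3

Conserve mass number: 249 = 122 + 124 + k, so k = 249 − 246 = 3.
Check atomic number: 97 = 48 + 49 + 0 = 97. ✓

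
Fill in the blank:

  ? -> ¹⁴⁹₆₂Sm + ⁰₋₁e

Conserve mass number: A = 149 + 0, so A = 149.
Conserve atomic number: Z = 62 − 1, so Z = 61.
Z = 61 is promethium, so the species is ¹⁴⁹₆₁Pm.

Pm-149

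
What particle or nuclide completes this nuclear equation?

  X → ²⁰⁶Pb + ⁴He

Conserve mass number: A = 206 + 4, so A = 210.
Conserve atomic number: Z = 82 + 2, so Z = 84.
Z = 84 is polonium, so the species is ²¹⁰Po.

Po-210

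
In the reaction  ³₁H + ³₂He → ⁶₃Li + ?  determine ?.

gamma ray

Conserve mass number: 3 + 3 = 6 + A, so A = 0.
Conserve atomic number: 1 + 2 = 3 + Z, so Z = 0.
A = 0 and Z = 0 is ⁰₀γ — a gamma ray.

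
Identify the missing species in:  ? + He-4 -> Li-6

Conserve mass number: A + 4 = 6, so A = 2.
Conserve atomic number: Z + 2 = 3, so Z = 1.
A = 2 and Z = 1 is H-2 — a deuteron.

deuteron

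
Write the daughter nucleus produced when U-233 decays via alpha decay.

Alpha decay: mass number changes by -4, atomic number by -2.
A: 233 − 4 = 229; Z: 92 − 2 = 90.
Z = 90 is thorium, so the daughter is Th-229.

Th-229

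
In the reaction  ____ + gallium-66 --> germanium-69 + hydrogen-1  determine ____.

Conserve mass number: A + 66 = 69 + 1, so A = 4.
Conserve atomic number: Z + 31 = 32 + 1, so Z = 2.
A = 4 and Z = 2 is helium-4 — an alpha particle.

alpha particle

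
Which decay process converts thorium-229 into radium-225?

alpha decay

ΔA = 225 − 229 = -4; ΔZ = 88 − 90 = -2.
A drops by 4 and Z drops by 2 — the signature of alpha emission.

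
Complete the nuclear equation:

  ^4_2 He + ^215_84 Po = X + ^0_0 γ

Rn-219

Conserve mass number: 4 + 215 = A + 0, so A = 219.
Conserve atomic number: 2 + 84 = Z + 0, so Z = 86.
Z = 86 is radon, so the species is ^219_86 Rn.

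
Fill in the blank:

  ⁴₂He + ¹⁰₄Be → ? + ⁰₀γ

Conserve mass number: 4 + 10 = A + 0, so A = 14.
Conserve atomic number: 2 + 4 = Z + 0, so Z = 6.
Z = 6 is carbon, so the species is ¹⁴₆C.

C-14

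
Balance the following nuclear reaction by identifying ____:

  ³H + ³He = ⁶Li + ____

gamma ray

Conserve mass number: 3 + 3 = 6 + A, so A = 0.
Conserve atomic number: 1 + 2 = 3 + Z, so Z = 0.
A = 0 and Z = 0 is γ — a gamma ray.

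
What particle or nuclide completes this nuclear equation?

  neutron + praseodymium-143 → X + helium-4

Conserve mass number: 1 + 143 = A + 4, so A = 140.
Conserve atomic number: 0 + 59 = Z + 2, so Z = 57.
Z = 57 is lanthanum, so the species is lanthanum-140.

La-140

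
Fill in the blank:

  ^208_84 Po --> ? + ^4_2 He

Conserve mass number: 208 = A + 4, so A = 204.
Conserve atomic number: 84 = Z + 2, so Z = 82.
Z = 82 is lead, so the species is ^204_82 Pb.

Pb-204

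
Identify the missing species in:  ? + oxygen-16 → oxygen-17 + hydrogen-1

deuteron

Conserve mass number: A + 16 = 17 + 1, so A = 2.
Conserve atomic number: Z + 8 = 8 + 1, so Z = 1.
A = 2 and Z = 1 is hydrogen-2 — a deuteron.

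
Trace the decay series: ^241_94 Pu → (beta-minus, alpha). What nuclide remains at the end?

Np-237

Start: (A, Z) = (241, 94).
After β⁻: (241, 95).
After α: (237, 93).
Z = 93 is neptunium.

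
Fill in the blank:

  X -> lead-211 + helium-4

Po-215

Conserve mass number: A = 211 + 4, so A = 215.
Conserve atomic number: Z = 82 + 2, so Z = 84.
Z = 84 is polonium, so the species is polonium-215.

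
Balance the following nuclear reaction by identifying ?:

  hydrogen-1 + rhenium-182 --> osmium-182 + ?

neutron

Conserve mass number: 1 + 182 = 182 + A, so A = 1.
Conserve atomic number: 1 + 75 = 76 + Z, so Z = 0.
A = 1 and Z = 0 is neutron — a neutron.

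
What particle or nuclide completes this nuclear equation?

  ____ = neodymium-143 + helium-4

Sm-147

Conserve mass number: A = 143 + 4, so A = 147.
Conserve atomic number: Z = 60 + 2, so Z = 62.
Z = 62 is samarium, so the species is samarium-147.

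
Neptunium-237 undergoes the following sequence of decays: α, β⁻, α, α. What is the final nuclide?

Ra-225

Start: (A, Z) = (237, 93).
After α: (233, 91).
After β⁻: (233, 92).
After α: (229, 90).
After α: (225, 88).
Z = 88 is radium.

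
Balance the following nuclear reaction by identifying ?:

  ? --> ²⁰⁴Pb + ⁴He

Po-208

Conserve mass number: A = 204 + 4, so A = 208.
Conserve atomic number: Z = 82 + 2, so Z = 84.
Z = 84 is polonium, so the species is ²⁰⁸Po.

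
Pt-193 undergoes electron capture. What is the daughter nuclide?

Electron capture: mass number changes by +0, atomic number by -1.
A: 193 = 193; Z: 78 − 1 = 77.
Z = 77 is iridium, so the daughter is Ir-193.

Ir-193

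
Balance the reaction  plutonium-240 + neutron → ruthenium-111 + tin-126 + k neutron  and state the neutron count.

Conserve mass number: 241 = 111 + 126 + k, so k = 241 − 237 = 4.
Check atomic number: 94 = 44 + 50 + 0 = 94. ✓

4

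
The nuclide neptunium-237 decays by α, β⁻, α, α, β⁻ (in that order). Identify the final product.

Ac-225

Start: (A, Z) = (237, 93).
After α: (233, 91).
After β⁻: (233, 92).
After α: (229, 90).
After α: (225, 88).
After β⁻: (225, 89).
Z = 89 is actinium.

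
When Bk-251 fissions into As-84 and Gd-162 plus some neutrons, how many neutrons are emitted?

Conserve mass number: 251 = 84 + 162 + k, so k = 251 − 246 = 5.
Check atomic number: 97 = 33 + 64 + 0 = 97. ✓

5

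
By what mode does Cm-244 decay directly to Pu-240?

alpha decay

ΔA = 240 − 244 = -4; ΔZ = 94 − 96 = -2.
A drops by 4 and Z drops by 2 — the signature of alpha emission.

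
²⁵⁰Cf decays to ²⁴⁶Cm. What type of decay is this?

alpha decay

ΔA = 246 − 250 = -4; ΔZ = 96 − 98 = -2.
A drops by 4 and Z drops by 2 — the signature of alpha emission.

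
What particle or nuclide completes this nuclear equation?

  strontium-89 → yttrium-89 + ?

beta-minus particle

Conserve mass number: 89 = 89 + A, so A = 0.
Conserve atomic number: 38 = 39 + Z, so Z = -1.
A = 0 and Z = -1 is e⁻ — a beta-minus particle.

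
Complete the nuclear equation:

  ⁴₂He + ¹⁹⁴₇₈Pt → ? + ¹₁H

Conserve mass number: 4 + 194 = A + 1, so A = 197.
Conserve atomic number: 2 + 78 = Z + 1, so Z = 79.
Z = 79 is gold, so the species is ¹⁹⁷₇₉Au.

Au-197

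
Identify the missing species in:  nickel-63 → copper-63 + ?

Conserve mass number: 63 = 63 + A, so A = 0.
Conserve atomic number: 28 = 29 + Z, so Z = -1.
A = 0 and Z = -1 is e⁻ — a beta-minus particle.

beta-minus particle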